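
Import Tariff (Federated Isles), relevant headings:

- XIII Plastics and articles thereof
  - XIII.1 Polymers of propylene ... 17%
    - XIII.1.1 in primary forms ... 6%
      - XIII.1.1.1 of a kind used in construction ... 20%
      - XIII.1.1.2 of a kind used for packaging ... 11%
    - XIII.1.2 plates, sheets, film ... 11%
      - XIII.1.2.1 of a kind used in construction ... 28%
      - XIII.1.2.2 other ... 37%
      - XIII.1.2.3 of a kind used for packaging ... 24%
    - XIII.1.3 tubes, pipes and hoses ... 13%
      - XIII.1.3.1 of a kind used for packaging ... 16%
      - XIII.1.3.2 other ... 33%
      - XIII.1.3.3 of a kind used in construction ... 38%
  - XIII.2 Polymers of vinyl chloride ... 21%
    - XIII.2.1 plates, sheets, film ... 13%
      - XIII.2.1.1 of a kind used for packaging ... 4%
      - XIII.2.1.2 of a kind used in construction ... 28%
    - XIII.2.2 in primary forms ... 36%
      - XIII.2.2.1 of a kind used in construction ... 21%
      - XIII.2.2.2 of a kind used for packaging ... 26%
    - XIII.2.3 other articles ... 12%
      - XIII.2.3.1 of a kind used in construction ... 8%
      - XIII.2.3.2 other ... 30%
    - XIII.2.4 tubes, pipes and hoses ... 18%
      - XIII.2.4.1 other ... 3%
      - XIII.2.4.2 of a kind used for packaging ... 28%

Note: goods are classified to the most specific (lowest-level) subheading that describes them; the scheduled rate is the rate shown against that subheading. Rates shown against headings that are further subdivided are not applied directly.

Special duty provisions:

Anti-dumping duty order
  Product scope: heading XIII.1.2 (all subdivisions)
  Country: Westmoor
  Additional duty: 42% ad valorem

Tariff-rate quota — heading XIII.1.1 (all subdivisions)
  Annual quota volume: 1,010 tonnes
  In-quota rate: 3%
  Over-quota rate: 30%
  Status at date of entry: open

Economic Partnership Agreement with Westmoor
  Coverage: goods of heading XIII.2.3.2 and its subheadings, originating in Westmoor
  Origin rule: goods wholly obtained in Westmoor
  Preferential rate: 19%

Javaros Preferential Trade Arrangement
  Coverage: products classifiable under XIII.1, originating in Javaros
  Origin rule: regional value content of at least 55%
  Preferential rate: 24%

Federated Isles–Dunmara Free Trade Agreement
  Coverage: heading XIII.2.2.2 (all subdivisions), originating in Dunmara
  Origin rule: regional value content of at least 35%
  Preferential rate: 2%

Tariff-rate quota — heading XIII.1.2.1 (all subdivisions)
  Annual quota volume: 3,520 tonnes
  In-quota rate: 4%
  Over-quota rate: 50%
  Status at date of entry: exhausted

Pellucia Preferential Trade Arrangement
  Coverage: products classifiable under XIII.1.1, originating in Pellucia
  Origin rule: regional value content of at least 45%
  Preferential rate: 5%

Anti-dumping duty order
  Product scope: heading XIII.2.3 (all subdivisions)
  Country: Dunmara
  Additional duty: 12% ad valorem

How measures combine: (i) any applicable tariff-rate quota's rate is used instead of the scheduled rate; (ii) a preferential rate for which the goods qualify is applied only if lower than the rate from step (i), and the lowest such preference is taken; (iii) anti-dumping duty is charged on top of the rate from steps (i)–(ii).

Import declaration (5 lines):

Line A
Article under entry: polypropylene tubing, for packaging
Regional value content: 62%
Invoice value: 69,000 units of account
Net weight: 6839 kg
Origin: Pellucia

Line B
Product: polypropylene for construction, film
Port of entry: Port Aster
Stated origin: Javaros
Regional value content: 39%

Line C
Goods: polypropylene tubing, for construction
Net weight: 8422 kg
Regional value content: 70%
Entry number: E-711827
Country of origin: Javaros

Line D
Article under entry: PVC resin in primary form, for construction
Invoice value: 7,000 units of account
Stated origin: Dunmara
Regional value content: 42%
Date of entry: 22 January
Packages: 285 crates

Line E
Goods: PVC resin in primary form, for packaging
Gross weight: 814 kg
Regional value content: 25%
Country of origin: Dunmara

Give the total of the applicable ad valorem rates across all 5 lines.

137%

Line A: polypropylene → XIII.1; tubing → XIII.1.3; for packaging → XIII.1.3.1. Scheduled 16%. Pellucia agreement on XIII.1.1: XIII.1.3.1 not covered. → 16%.
Line B: polypropylene → XIII.1; film → XIII.1.2; for construction → XIII.1.2.1. Scheduled 28%. quota on XIII.1.2.1 exhausted → over-quota 50%; Javaros agreement on XIII.1: RVC < 55%. → 50%.
Line C: polypropylene → XIII.1; tubing → XIII.1.3; for construction → XIII.1.3.3. Scheduled 38%. Javaros agreement on XIII.1: RVC ≥ 55% → 24% available; preferential 24%. → 24%.
Line D: PVC → XIII.2; resin in primary form → XIII.2.2; for construction → XIII.2.2.1. Scheduled 21%. Dunmara agreement on XIII.2.2.2: XIII.2.2.1 not covered. → 21%.
Line E: PVC → XIII.2; resin in primary form → XIII.2.2; for packaging → XIII.2.2.2. Scheduled 26%. Dunmara agreement on XIII.2.2.2: RVC < 35%. → 26%.
Sum: 16% + 50% + 24% + 21% + 26% = 137%.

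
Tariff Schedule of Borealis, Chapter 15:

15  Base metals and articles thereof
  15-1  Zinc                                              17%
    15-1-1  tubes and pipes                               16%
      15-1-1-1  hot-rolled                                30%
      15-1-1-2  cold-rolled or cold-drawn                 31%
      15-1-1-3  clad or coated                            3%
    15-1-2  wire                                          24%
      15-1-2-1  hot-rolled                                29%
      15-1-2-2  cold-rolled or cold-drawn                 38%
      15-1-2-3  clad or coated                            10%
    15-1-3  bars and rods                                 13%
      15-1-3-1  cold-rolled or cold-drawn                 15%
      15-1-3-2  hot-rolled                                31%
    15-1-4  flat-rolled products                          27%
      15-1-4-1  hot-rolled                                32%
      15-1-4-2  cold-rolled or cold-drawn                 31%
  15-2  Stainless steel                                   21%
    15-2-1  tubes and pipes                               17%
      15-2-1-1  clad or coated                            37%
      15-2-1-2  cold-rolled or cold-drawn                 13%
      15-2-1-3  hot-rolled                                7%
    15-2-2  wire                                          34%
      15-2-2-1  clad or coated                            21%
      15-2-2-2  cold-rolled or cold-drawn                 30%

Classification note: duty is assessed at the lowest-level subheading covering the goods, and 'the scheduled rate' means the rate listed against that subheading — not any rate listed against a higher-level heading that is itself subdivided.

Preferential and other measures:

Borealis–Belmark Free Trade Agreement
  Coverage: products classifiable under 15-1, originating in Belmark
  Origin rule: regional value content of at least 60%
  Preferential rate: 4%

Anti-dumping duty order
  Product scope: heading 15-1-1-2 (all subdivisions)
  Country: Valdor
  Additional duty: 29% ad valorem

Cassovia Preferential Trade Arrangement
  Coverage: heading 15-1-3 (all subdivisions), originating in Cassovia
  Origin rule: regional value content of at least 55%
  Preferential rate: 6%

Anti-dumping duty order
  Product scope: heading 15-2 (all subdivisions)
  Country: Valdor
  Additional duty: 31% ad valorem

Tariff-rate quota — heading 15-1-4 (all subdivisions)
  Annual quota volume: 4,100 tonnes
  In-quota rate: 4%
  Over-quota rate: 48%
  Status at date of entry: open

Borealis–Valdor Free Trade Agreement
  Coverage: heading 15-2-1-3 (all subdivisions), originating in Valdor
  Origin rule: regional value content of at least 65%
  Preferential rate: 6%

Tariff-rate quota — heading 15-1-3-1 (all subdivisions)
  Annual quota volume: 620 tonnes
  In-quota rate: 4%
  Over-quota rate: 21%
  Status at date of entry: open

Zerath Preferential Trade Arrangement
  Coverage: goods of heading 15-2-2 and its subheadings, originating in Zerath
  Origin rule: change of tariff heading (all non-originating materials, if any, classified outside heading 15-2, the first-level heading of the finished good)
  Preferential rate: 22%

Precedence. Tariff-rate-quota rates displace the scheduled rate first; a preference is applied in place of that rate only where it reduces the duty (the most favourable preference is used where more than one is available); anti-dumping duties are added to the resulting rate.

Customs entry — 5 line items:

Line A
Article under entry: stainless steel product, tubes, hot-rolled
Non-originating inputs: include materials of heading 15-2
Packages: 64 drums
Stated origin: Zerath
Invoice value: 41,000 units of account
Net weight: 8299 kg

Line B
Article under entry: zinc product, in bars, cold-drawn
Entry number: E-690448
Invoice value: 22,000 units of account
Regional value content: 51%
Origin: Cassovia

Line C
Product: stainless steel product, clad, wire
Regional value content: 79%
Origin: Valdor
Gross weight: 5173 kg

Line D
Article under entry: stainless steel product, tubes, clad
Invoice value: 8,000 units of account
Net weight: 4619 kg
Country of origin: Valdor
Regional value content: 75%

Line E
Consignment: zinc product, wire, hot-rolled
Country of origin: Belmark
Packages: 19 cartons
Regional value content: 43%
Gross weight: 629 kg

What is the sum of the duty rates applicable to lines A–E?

160%

Line A: stainless steel → 15-2; tubes → 15-2-1; hot-rolled → 15-2-1-3. Scheduled 7%. Zerath agreement on 15-2-2: 15-2-1-3 not covered. → 7%.
Line B: zinc → 15-1; in bars → 15-1-3; cold-drawn → 15-1-3-1. Scheduled 15%. quota on 15-1-3-1 open → in-quota 4%; Cassovia agreement on 15-1-3: RVC < 55%. → 4%.
Line C: stainless steel → 15-2; wire → 15-2-2; clad → 15-2-2-1. Scheduled 21%. Valdor agreement on 15-2-1-3: 15-2-2-1 not covered; anti-dumping (Valdor, 15-2): +31%; total 21% + 31% = 52%. → 52%.
Line D: stainless steel → 15-2; tubes → 15-2-1; clad → 15-2-1-1. Scheduled 37%. Valdor agreement on 15-2-1-3: 15-2-1-1 not covered; anti-dumping (Valdor, 15-2): +31%; total 37% + 31% = 68%. → 68%.
Line E: zinc → 15-1; wire → 15-1-2; hot-rolled → 15-1-2-1. Scheduled 29%. Belmark agreement on 15-1: RVC < 60%. → 29%.
Sum: 7% + 4% + 52% + 68% + 29% = 160%.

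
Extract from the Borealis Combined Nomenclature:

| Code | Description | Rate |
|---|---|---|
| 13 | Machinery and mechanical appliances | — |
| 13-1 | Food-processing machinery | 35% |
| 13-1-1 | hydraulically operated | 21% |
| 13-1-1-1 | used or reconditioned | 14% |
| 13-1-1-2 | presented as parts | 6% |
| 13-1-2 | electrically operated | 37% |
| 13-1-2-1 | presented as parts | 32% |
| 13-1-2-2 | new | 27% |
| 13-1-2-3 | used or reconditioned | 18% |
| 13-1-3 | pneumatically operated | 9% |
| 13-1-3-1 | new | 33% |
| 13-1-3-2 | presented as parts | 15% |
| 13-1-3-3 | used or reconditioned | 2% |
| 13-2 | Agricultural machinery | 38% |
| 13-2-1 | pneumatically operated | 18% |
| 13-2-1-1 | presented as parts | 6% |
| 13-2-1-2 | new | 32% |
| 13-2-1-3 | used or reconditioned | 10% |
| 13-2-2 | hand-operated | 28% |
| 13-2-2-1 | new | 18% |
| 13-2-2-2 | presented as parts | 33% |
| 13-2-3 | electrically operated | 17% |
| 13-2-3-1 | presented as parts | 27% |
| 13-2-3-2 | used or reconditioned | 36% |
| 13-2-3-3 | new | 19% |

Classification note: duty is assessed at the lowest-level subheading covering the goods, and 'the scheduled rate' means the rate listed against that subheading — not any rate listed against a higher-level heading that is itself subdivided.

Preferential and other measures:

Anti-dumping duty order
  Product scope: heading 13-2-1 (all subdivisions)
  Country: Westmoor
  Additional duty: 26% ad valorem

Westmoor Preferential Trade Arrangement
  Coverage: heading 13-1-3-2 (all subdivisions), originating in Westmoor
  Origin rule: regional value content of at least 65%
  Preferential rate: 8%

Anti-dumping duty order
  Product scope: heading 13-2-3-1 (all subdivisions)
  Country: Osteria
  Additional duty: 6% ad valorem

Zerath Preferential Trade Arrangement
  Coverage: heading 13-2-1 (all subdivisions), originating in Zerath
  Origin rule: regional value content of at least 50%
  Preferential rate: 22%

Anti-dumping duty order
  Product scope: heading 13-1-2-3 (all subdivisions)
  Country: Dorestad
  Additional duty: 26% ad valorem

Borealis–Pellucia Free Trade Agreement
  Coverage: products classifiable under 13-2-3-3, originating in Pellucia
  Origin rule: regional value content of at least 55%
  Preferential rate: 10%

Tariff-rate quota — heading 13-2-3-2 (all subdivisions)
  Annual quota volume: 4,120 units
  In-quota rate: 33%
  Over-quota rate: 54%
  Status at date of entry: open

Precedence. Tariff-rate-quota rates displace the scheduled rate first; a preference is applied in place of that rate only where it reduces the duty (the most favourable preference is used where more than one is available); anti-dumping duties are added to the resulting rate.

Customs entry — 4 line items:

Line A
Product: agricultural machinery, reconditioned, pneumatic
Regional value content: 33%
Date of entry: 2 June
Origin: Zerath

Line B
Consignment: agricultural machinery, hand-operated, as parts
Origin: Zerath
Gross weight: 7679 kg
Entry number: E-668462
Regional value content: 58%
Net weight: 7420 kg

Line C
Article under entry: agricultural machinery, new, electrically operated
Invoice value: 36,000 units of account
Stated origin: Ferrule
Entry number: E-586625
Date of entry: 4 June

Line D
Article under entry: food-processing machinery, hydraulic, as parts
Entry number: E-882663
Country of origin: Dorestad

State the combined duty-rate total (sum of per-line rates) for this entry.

68%

Line A: agricultural → 13-2; pneumatic → 13-2-1; reconditioned → 13-2-1-3. Scheduled 10%. Zerath agreement on 13-2-1: RVC < 50%. → 10%.
Line B: agricultural → 13-2; hand-operated → 13-2-2; as parts → 13-2-2-2. Scheduled 33%. Zerath agreement on 13-2-1: 13-2-2-2 not covered. → 33%.
Line C: agricultural → 13-2; electrically operated → 13-2-3; new → 13-2-3-3. Scheduled 19%. No special measure applies. → 19%.
Line D: food-processing → 13-1; hydraulic → 13-1-1; as parts → 13-1-1-2. Scheduled 6%. No special measure applies. → 6%.
Sum: 10% + 33% + 19% + 6% = 68%.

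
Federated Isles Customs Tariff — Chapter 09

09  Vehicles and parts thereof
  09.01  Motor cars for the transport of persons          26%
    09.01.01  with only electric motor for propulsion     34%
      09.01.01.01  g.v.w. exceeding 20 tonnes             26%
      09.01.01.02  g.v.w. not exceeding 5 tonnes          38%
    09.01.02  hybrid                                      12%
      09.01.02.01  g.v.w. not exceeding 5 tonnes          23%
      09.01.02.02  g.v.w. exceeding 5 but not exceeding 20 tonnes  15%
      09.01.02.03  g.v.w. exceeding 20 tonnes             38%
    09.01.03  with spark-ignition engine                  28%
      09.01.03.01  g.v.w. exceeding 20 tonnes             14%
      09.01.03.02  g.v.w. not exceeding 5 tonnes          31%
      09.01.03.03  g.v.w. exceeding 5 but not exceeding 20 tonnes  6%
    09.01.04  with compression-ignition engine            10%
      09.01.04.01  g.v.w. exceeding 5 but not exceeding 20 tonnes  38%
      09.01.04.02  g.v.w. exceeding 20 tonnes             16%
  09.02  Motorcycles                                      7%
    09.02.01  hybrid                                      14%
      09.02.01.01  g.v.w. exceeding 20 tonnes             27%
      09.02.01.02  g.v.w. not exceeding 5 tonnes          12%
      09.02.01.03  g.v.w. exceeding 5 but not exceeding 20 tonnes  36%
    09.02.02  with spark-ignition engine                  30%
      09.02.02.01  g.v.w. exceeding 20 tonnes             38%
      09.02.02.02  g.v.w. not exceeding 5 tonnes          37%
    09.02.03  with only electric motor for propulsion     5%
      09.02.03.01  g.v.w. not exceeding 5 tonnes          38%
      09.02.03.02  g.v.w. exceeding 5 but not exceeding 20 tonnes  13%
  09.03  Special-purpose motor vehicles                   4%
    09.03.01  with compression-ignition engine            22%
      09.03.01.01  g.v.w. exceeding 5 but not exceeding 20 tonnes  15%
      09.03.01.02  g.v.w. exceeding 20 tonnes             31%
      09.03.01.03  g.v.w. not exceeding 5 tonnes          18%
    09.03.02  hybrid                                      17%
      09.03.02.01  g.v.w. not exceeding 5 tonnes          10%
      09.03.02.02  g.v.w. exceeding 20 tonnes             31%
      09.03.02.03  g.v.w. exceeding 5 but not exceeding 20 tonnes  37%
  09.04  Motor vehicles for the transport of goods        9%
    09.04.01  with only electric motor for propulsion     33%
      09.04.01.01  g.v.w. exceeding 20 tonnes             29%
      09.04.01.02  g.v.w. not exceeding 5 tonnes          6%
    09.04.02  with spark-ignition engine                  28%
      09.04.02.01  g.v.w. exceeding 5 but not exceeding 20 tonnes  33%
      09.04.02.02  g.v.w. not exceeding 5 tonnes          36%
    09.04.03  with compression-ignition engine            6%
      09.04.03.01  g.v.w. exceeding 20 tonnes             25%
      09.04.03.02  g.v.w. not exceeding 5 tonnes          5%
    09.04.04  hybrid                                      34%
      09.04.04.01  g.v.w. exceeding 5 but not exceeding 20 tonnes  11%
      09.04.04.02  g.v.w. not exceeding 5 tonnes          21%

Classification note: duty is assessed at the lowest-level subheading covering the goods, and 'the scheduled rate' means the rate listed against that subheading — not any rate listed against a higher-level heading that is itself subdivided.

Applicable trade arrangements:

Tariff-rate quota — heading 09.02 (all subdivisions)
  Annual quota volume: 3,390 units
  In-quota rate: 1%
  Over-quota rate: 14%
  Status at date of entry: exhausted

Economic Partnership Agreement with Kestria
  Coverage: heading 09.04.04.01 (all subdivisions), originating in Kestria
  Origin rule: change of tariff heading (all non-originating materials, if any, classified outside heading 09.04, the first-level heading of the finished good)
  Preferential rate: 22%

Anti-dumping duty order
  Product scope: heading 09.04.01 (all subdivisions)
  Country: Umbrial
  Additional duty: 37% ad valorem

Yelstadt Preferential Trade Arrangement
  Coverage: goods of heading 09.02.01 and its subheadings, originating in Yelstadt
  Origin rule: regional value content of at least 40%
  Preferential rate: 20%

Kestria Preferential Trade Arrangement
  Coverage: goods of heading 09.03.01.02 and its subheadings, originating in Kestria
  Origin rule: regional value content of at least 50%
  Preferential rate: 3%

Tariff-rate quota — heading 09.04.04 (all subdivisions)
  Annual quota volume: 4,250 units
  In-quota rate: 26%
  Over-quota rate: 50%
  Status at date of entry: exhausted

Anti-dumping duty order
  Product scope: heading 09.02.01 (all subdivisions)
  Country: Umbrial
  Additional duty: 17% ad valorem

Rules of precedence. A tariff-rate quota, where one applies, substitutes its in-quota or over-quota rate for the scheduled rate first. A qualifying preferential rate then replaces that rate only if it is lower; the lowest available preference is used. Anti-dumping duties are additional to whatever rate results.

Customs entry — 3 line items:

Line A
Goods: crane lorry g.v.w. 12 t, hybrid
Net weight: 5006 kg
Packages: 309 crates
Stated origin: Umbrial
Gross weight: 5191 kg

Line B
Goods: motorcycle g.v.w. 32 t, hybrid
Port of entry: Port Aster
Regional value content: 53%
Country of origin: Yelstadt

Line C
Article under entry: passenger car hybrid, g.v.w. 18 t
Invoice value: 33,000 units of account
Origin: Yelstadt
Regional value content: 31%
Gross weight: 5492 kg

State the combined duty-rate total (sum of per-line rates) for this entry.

Line A: crane lorry → 09.03; hybrid → 09.03.02; g.v.w. 12 t → 09.03.02.03. Scheduled 37%. No special measure applies. → 37%.
Line B: motorcycle → 09.02; hybrid → 09.02.01; g.v.w. 32 t → 09.02.01.01. Scheduled 27%. quota on 09.02 exhausted → over-quota 14%; Yelstadt agreement on 09.02.01: RVC ≥ 40% → 20% available; preference 20% not lower than 14% → no reduction. → 14%.
Line C: passenger car → 09.01; hybrid → 09.01.02; g.v.w. 18 t → 09.01.02.02. Scheduled 15%. Yelstadt agreement on 09.02.01: 09.01.02.02 not covered. → 15%.
Sum: 37% + 14% + 15% = 66%.

66%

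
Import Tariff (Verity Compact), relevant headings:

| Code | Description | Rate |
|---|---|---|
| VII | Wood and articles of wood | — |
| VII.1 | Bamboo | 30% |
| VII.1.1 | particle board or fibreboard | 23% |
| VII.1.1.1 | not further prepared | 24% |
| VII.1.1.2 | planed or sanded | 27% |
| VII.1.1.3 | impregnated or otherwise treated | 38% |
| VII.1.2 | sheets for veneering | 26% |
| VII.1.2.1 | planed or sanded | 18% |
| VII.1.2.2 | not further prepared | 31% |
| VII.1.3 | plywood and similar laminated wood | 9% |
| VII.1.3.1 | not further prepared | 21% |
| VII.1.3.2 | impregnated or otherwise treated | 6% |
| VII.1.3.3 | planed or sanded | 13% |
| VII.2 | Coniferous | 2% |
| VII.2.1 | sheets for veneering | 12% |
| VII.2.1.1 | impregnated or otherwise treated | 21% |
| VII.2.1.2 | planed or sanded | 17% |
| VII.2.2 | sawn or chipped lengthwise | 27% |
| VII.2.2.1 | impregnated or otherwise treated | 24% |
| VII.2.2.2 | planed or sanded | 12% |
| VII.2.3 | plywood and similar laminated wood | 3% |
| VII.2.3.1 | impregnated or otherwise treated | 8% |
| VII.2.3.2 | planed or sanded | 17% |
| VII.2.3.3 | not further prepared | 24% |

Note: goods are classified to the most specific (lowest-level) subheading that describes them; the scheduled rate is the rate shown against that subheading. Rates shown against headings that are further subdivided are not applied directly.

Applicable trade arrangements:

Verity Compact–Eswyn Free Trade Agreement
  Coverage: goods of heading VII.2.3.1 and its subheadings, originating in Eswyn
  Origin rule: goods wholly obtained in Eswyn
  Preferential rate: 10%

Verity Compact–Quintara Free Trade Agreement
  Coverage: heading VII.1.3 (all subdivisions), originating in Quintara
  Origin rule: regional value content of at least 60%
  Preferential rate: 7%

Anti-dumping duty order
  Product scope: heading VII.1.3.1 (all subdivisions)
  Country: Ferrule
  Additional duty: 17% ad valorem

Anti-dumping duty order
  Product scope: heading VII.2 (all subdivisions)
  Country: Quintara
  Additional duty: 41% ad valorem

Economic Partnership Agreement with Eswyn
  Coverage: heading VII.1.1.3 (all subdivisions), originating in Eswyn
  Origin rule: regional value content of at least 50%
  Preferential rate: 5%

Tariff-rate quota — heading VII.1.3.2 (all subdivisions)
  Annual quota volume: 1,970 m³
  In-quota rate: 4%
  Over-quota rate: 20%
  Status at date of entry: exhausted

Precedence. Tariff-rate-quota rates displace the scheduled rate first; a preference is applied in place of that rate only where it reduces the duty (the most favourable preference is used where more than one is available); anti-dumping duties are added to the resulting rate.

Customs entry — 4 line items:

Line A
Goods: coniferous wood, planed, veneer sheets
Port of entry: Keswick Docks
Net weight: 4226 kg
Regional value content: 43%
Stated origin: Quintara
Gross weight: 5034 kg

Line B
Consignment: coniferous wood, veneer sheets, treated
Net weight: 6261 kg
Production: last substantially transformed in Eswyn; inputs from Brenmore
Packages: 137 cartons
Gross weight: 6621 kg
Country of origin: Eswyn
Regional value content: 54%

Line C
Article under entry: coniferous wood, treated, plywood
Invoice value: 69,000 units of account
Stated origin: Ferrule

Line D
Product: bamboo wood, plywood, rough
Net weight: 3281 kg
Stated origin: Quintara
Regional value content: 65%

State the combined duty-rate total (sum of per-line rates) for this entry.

94%

Line A: coniferous → VII.2; veneer sheets → VII.2.1; planed → VII.2.1.2. Scheduled 17%. Quintara agreement on VII.1.3: VII.2.1.2 not covered; anti-dumping (Quintara, VII.2): +41%; total 17% + 41% = 58%. → 58%.
Line B: coniferous → VII.2; veneer sheets → VII.2.1; treated → VII.2.1.1. Scheduled 21%. Eswyn agreement on VII.2.3.1: VII.2.1.1 not covered; Eswyn agreement on VII.1.1.3: VII.2.1.1 not covered. → 21%.
Line C: coniferous → VII.2; plywood → VII.2.3; treated → VII.2.3.1. Scheduled 8%. No special measure applies. → 8%.
Line D: bamboo → VII.1; plywood → VII.1.3; rough → VII.1.3.1. Scheduled 21%. Quintara agreement on VII.1.3: RVC ≥ 60% → 7% available; preferential 7%. → 7%.
Sum: 58% + 21% + 8% + 7% = 94%.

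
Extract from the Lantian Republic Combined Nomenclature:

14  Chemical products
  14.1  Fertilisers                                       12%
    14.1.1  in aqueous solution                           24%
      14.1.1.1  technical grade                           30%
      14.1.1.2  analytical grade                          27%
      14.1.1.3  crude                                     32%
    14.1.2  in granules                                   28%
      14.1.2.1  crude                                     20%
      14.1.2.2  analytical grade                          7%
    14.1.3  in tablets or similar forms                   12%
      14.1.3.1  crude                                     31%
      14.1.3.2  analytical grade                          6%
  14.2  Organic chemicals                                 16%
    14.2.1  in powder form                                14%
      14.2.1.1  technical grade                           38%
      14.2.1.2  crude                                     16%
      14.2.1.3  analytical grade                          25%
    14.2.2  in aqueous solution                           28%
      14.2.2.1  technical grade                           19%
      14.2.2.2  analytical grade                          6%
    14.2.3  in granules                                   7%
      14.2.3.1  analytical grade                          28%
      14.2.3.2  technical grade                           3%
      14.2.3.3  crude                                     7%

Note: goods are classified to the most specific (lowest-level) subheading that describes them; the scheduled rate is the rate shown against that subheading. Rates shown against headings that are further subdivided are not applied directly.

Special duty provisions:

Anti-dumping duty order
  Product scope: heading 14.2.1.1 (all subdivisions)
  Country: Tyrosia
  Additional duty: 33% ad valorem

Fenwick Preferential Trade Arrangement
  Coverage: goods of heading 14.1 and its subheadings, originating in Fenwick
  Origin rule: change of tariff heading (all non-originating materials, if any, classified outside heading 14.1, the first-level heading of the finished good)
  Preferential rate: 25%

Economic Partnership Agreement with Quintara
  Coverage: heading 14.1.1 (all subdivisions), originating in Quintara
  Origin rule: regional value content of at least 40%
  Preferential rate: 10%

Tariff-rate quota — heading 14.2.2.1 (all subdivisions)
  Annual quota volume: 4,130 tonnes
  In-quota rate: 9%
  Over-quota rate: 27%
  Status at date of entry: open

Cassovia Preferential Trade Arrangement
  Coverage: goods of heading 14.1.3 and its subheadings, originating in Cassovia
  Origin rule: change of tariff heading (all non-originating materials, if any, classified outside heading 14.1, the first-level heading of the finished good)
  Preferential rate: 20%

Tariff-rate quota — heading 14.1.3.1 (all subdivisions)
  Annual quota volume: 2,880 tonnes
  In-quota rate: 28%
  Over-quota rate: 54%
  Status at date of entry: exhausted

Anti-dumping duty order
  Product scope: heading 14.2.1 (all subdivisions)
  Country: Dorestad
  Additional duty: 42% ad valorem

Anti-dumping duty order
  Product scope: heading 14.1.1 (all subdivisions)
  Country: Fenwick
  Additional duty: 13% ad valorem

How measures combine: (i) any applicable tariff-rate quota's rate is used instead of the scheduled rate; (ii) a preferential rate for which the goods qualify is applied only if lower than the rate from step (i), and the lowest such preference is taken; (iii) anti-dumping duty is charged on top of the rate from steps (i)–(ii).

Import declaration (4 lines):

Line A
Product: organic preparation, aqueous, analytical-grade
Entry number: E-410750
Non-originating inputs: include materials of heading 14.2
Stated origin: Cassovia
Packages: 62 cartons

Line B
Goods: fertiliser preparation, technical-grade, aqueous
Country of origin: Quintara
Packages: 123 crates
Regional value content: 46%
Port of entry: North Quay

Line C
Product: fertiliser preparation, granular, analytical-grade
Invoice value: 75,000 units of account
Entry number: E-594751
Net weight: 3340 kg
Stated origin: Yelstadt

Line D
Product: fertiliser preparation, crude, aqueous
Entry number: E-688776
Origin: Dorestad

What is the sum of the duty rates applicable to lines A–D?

55%

Line A: organic → 14.2; aqueous → 14.2.2; analytical-grade → 14.2.2.2. Scheduled 6%. Cassovia agreement on 14.1.3: 14.2.2.2 not covered. → 6%.
Line B: fertiliser → 14.1; aqueous → 14.1.1; technical-grade → 14.1.1.1. Scheduled 30%. Quintara agreement on 14.1.1: RVC ≥ 40% → 10% available; preferential 10%. → 10%.
Line C: fertiliser → 14.1; granular → 14.1.2; analytical-grade → 14.1.2.2. Scheduled 7%. No special measure applies. → 7%.
Line D: fertiliser → 14.1; aqueous → 14.1.1; crude → 14.1.1.3. Scheduled 32%. No special measure applies. → 32%.
Sum: 6% + 10% + 7% + 32% = 55%.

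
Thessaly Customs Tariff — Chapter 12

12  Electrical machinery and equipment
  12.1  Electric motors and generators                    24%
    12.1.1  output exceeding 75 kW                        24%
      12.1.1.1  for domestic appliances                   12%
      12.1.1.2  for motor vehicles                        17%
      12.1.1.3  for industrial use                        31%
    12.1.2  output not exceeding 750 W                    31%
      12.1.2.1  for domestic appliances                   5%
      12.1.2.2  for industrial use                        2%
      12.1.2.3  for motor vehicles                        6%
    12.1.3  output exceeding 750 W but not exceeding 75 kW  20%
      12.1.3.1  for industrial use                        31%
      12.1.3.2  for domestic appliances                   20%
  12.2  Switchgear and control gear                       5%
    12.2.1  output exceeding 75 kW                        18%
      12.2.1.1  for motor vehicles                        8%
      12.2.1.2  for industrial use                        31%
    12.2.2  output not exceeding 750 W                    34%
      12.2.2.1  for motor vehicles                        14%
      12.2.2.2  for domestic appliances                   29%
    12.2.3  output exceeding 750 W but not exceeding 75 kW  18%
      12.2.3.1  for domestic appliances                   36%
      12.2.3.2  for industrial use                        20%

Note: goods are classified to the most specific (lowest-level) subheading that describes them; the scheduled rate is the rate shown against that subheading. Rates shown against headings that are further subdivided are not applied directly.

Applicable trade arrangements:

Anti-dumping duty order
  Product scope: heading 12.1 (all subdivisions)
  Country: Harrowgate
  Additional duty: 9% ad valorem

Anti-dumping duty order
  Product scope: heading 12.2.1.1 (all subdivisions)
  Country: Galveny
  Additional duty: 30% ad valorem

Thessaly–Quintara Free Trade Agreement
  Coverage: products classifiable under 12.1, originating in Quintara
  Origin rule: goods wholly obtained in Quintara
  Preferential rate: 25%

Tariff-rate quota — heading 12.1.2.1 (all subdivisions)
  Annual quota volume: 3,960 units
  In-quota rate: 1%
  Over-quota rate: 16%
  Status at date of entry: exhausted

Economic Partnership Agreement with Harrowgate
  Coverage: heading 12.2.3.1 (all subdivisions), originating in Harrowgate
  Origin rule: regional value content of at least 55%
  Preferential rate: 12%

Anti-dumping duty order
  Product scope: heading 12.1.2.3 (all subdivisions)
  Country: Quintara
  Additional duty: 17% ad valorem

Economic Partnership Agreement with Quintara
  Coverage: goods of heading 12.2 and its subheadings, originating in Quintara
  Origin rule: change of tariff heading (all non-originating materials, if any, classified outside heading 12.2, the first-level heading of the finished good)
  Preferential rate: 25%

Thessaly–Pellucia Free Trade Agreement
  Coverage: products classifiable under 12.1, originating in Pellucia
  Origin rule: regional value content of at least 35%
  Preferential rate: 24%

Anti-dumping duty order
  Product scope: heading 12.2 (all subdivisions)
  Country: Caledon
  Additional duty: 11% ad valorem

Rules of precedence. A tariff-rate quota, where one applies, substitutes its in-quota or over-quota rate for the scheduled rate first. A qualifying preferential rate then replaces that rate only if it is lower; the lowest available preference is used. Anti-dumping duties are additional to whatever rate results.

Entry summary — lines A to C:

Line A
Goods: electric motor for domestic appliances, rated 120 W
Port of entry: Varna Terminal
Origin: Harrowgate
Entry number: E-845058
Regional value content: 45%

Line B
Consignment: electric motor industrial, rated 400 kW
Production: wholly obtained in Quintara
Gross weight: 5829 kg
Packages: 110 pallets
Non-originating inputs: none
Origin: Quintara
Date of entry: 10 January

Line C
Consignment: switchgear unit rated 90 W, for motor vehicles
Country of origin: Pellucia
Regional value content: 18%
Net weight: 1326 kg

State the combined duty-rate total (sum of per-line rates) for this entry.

Line A: electric motor → 12.1; rated 120 W → 12.1.2; for domestic appliances → 12.1.2.1. Scheduled 5%. quota on 12.1.2.1 exhausted → over-quota 16%; Harrowgate agreement on 12.2.3.1: 12.1.2.1 not covered; anti-dumping (Harrowgate, 12.1): +9%; total 16% + 9% = 25%. → 25%.
Line B: electric motor → 12.1; rated 400 kW → 12.1.1; industrial → 12.1.1.3. Scheduled 31%. Quintara agreement on 12.1: wholly obtained → 25% available; Quintara agreement on 12.2: 12.1.1.3 not covered; preferential 25%. → 25%.
Line C: switchgear unit → 12.2; rated 90 W → 12.2.2; for motor vehicles → 12.2.2.1. Scheduled 14%. Pellucia agreement on 12.1: 12.2.2.1 not covered. → 14%.
Sum: 25% + 25% + 14% = 64%.

64%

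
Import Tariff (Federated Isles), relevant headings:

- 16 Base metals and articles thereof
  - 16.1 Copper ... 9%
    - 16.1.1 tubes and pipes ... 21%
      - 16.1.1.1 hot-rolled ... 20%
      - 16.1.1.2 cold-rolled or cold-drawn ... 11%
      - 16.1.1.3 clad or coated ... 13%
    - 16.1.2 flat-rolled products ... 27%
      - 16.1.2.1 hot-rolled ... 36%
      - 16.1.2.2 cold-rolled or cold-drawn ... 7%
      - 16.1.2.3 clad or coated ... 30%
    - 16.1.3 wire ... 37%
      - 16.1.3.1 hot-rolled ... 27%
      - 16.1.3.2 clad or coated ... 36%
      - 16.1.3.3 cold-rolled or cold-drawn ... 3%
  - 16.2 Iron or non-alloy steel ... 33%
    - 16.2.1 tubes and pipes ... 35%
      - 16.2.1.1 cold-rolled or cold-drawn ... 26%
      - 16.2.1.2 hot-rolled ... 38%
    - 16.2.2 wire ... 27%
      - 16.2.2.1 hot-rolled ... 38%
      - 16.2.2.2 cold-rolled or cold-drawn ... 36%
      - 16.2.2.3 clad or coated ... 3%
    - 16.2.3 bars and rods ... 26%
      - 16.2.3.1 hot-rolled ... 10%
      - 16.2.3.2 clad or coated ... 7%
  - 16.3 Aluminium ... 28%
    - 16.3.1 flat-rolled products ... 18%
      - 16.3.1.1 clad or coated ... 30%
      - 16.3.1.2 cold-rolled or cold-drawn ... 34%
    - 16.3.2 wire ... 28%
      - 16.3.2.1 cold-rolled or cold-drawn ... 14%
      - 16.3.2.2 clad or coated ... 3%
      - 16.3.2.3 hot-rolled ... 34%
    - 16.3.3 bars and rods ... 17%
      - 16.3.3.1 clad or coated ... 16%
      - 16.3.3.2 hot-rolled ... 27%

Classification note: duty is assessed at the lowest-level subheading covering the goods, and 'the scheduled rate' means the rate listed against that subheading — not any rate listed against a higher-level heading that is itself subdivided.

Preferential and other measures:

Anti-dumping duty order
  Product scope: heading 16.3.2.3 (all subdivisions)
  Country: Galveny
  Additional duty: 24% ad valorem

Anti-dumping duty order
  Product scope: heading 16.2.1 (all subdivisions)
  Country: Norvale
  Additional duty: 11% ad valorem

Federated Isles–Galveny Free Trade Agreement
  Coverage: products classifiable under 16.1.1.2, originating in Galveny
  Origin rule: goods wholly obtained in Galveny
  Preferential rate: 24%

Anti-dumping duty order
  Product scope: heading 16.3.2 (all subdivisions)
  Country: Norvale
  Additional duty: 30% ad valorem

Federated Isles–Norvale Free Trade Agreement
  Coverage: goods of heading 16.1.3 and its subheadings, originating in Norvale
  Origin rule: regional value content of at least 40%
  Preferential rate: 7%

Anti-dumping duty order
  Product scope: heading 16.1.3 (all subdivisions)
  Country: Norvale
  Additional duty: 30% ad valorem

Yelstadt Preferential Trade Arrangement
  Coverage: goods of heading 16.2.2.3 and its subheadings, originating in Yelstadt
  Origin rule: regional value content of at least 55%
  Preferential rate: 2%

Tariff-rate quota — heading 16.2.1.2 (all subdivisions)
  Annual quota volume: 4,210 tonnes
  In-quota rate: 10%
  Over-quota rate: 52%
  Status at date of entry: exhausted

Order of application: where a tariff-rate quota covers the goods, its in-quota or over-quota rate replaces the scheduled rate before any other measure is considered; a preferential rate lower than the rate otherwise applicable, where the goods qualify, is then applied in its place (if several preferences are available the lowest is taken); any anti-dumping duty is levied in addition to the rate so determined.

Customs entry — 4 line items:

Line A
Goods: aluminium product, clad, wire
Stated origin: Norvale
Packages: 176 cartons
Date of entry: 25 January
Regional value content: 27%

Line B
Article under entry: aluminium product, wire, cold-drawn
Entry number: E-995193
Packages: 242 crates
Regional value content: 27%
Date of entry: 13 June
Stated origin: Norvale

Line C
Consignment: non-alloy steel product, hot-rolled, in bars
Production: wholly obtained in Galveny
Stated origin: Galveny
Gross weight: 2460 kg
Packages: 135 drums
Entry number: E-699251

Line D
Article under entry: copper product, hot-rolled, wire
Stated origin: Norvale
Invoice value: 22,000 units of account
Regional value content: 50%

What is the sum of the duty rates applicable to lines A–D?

Line A: aluminium → 16.3; wire → 16.3.2; clad → 16.3.2.2. Scheduled 3%. Norvale agreement on 16.1.3: 16.3.2.2 not covered; anti-dumping (Norvale, 16.3.2): +30%; total 3% + 30% = 33%. → 33%.
Line B: aluminium → 16.3; wire → 16.3.2; cold-drawn → 16.3.2.1. Scheduled 14%. Norvale agreement on 16.1.3: 16.3.2.1 not covered; anti-dumping (Norvale, 16.3.2): +30%; total 14% + 30% = 44%. → 44%.
Line C: non-alloy steel → 16.2; in bars → 16.2.3; hot-rolled → 16.2.3.1. Scheduled 10%. Galveny agreement on 16.1.1.2: 16.2.3.1 not covered. → 10%.
Line D: copper → 16.1; wire → 16.1.3; hot-rolled → 16.1.3.1. Scheduled 27%. Norvale agreement on 16.1.3: RVC ≥ 40% → 7% available; preferential 7%; anti-dumping (Norvale, 16.1.3): +30%; total 7% + 30% = 37%. → 37%.
Sum: 33% + 44% + 10% + 37% = 124%.

124%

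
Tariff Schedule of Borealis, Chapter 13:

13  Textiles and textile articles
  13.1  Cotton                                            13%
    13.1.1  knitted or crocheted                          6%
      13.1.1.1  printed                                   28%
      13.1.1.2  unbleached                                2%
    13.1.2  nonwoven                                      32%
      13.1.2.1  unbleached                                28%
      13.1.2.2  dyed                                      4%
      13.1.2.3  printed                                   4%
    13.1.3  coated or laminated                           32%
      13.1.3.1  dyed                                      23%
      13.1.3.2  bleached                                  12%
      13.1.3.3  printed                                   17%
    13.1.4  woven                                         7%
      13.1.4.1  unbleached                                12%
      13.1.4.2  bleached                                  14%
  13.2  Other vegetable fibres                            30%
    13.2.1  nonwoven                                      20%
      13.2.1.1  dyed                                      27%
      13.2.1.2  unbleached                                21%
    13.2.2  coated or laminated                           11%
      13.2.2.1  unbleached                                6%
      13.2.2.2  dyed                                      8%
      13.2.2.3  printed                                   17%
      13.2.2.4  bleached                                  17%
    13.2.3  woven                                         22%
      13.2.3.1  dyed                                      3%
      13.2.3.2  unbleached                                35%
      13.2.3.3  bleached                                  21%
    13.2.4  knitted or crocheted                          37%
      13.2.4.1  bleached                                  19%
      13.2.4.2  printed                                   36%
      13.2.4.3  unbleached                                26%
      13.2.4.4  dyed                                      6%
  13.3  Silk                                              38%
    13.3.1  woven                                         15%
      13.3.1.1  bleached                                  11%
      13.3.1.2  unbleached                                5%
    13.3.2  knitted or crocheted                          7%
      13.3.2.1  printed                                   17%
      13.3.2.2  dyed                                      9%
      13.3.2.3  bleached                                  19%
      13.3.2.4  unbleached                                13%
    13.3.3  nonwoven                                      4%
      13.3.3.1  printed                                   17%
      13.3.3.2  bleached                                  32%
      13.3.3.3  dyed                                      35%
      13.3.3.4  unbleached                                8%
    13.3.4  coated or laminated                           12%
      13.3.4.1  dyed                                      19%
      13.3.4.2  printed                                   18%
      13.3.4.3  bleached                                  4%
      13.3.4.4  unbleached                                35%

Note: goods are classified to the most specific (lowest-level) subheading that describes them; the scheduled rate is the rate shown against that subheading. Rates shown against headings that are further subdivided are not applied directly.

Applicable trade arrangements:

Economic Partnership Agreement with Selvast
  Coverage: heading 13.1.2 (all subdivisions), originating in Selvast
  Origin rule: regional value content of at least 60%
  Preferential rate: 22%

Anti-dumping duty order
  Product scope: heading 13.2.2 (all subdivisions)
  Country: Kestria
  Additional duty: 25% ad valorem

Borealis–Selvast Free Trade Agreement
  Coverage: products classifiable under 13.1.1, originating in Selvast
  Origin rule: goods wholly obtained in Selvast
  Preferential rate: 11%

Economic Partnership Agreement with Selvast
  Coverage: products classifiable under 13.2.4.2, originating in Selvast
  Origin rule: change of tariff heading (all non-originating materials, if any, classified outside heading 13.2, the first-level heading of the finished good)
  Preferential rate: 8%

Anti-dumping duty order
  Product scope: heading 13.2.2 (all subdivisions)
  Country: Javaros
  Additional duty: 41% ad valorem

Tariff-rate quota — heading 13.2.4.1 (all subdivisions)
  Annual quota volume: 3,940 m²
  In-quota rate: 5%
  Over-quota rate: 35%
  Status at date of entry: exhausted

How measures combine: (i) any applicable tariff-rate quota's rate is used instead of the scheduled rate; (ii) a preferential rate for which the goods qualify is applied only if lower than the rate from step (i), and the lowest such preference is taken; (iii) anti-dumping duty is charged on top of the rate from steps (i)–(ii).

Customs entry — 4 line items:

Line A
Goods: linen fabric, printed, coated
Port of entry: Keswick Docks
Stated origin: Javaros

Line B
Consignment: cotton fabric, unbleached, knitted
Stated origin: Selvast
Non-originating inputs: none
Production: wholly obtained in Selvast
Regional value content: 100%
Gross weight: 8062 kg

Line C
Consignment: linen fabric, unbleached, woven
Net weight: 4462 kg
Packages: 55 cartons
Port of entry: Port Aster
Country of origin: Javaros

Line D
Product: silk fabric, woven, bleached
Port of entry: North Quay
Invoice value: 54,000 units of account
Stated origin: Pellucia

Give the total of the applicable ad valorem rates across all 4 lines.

106%

Line A: linen → 13.2; coated → 13.2.2; printed → 13.2.2.3. Scheduled 17%. anti-dumping (Javaros, 13.2.2): +41%; total 17% + 41% = 58%. → 58%.
Line B: cotton → 13.1; knitted → 13.1.1; unbleached → 13.1.1.2. Scheduled 2%. Selvast agreement on 13.1.2: 13.1.1.2 not covered; Selvast agreement on 13.1.1: wholly obtained → 11% available; Selvast agreement on 13.2.4.2: 13.1.1.2 not covered; preference 11% not lower than 2% → no reduction. → 2%.
Line C: linen → 13.2; woven → 13.2.3; unbleached → 13.2.3.2. Scheduled 35%. No special measure applies. → 35%.
Line D: silk → 13.3; woven → 13.3.1; bleached → 13.3.1.1. Scheduled 11%. No special measure applies. → 11%.
Sum: 58% + 2% + 35% + 11% = 106%.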